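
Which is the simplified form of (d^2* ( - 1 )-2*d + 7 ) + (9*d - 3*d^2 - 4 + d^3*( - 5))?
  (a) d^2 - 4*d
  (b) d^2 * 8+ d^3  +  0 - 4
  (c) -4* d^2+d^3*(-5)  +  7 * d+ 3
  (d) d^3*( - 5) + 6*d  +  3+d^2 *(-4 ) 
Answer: c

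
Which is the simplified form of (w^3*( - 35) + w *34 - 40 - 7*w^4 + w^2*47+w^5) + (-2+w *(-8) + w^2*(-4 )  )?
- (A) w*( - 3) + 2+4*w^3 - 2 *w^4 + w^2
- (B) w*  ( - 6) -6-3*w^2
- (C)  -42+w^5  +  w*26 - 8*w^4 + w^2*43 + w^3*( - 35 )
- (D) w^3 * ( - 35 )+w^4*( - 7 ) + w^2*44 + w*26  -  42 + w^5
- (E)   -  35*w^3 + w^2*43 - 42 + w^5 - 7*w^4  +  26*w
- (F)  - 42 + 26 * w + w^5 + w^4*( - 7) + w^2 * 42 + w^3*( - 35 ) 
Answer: E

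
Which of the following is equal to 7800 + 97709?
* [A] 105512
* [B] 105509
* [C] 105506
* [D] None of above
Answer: B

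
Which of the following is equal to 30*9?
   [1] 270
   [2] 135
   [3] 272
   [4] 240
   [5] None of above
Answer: 1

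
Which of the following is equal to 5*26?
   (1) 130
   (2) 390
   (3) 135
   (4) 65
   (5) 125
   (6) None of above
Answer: 1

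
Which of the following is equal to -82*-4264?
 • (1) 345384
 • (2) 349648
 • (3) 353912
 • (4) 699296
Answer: 2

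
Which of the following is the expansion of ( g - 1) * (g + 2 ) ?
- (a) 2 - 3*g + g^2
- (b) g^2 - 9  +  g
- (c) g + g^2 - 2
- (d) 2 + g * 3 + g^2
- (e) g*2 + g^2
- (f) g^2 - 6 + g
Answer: c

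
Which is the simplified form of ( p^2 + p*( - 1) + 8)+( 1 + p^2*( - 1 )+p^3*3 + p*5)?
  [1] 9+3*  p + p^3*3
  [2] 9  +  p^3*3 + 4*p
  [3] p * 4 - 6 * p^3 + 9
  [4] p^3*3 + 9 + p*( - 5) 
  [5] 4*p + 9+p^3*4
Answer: 2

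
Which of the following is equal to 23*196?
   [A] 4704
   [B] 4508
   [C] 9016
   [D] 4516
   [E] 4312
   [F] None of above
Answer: B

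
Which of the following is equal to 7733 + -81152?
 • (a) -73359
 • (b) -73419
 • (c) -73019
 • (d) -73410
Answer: b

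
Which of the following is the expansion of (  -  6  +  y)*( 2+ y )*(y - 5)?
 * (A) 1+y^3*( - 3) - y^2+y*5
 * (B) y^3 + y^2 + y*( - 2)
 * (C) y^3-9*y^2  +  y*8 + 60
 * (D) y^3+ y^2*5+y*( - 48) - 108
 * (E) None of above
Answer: C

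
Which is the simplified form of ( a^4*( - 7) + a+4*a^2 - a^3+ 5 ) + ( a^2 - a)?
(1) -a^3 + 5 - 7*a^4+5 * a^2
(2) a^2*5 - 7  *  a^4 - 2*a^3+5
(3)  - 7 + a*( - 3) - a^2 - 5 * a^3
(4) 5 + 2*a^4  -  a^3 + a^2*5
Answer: 1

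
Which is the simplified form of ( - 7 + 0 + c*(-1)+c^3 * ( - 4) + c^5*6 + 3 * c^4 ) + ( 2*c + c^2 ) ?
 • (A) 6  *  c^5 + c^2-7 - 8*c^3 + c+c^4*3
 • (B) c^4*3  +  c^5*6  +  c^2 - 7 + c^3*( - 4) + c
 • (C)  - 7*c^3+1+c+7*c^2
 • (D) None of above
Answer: B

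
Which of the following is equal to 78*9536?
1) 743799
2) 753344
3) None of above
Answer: 3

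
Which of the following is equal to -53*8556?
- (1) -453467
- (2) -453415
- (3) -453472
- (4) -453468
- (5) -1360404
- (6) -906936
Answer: 4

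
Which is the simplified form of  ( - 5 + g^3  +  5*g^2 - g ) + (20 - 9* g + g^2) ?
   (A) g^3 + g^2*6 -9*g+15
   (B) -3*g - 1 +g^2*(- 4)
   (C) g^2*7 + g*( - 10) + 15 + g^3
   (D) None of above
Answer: D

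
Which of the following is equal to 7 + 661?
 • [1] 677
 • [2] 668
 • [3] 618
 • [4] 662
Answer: 2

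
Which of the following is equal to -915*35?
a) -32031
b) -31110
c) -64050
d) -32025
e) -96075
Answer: d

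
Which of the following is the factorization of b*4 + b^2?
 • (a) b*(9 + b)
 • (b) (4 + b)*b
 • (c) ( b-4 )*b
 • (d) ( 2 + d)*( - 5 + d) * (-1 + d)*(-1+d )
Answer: b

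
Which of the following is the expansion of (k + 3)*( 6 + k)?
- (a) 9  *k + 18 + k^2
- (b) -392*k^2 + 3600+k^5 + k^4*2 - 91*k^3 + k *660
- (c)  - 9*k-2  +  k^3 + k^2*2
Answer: a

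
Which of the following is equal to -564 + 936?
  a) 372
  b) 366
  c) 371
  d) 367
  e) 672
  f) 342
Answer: a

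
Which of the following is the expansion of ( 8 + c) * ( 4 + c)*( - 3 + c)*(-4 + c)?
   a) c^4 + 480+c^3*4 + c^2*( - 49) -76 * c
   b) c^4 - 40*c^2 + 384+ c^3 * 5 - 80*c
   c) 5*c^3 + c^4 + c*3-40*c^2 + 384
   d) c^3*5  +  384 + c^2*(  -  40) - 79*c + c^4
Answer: b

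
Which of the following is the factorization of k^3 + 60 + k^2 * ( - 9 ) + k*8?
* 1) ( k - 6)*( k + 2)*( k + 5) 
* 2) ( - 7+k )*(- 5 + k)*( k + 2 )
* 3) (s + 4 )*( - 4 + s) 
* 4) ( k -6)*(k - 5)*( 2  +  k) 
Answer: 4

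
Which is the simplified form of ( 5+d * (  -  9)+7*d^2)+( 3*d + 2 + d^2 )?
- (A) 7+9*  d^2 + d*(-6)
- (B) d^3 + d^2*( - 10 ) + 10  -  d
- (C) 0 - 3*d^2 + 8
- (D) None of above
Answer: D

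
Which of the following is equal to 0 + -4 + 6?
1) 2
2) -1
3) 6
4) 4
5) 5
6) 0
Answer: 1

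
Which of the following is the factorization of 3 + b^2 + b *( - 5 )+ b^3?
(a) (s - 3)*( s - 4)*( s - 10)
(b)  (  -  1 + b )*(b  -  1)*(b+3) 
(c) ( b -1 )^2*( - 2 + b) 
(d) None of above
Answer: b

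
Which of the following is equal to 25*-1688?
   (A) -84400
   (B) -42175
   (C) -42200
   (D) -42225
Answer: C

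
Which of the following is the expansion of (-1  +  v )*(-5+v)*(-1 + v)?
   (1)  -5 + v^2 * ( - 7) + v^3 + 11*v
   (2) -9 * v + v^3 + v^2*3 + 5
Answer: 1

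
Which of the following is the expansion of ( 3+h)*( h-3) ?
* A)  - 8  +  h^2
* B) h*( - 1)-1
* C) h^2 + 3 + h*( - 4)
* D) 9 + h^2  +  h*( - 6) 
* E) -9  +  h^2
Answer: E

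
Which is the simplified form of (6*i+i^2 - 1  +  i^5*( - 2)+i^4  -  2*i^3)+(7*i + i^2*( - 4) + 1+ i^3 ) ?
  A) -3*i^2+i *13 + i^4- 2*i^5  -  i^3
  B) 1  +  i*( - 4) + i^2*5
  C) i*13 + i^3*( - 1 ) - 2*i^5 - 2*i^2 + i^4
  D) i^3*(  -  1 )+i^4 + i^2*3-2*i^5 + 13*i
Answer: A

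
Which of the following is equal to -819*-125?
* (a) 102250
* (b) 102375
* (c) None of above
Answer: b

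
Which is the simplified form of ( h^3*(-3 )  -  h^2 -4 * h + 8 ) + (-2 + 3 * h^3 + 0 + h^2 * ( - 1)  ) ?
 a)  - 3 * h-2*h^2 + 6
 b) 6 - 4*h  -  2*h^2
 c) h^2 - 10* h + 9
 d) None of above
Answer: b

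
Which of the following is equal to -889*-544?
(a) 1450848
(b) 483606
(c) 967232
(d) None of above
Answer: d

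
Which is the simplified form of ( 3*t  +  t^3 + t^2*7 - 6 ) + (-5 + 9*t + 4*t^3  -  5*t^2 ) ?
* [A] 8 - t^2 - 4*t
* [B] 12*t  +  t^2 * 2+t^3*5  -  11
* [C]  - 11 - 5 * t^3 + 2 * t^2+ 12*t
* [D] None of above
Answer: B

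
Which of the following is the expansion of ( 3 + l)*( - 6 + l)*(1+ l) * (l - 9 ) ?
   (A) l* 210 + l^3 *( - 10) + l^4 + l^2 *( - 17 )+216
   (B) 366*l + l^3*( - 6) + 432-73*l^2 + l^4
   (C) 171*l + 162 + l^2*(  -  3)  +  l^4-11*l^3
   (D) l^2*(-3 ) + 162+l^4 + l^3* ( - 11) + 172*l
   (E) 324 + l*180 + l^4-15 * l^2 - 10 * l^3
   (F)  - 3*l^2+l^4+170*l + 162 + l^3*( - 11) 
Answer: C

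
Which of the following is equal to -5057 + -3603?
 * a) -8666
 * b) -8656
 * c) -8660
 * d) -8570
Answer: c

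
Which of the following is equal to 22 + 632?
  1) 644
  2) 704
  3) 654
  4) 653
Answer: 3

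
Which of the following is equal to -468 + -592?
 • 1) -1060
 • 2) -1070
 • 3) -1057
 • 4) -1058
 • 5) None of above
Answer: 1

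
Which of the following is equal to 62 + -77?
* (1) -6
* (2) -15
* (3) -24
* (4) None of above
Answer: 2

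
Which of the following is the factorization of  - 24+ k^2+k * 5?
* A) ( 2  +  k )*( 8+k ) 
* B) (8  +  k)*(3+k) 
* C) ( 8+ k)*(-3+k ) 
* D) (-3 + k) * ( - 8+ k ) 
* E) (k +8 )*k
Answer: C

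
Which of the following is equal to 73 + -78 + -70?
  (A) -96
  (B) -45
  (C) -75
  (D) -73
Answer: C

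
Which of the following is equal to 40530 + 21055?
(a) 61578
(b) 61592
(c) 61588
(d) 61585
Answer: d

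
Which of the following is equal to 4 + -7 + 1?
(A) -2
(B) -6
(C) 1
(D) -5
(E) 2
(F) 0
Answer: A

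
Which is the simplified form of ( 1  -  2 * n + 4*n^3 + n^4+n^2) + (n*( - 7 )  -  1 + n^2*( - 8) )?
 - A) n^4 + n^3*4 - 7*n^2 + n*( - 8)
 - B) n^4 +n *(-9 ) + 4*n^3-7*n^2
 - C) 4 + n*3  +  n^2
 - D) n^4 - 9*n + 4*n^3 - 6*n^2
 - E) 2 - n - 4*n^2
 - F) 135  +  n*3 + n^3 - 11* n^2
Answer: B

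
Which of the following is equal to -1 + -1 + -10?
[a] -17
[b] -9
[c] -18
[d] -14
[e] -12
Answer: e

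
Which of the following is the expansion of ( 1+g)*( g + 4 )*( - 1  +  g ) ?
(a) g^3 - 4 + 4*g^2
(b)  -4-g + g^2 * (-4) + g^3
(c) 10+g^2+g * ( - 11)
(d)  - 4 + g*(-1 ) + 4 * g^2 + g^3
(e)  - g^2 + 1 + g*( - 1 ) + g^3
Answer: d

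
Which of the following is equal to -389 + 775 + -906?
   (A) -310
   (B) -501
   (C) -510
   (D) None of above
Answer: D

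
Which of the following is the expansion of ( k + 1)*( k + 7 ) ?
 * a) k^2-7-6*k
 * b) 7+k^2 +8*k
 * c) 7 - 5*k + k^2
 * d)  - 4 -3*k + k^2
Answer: b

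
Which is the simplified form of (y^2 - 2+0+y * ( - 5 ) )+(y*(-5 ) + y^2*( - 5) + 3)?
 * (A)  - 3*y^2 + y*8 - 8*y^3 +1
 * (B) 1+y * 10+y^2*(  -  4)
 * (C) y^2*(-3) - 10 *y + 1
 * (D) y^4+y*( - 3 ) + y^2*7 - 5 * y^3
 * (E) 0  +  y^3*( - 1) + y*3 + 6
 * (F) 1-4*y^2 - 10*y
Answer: F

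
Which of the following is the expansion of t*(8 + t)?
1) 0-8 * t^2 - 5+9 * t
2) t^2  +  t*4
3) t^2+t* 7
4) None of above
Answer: 4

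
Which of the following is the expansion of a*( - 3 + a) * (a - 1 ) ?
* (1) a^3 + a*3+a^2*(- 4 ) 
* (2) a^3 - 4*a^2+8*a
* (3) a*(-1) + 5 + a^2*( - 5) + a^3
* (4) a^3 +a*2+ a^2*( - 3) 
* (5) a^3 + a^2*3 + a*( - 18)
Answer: 1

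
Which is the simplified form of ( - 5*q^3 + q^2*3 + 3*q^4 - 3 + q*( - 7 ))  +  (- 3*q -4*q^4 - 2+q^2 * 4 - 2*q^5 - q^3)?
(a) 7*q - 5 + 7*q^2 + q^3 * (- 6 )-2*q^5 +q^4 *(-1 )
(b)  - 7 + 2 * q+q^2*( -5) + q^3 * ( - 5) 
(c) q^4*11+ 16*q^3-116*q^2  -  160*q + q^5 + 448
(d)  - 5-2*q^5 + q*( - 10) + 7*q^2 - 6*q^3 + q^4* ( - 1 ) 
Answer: d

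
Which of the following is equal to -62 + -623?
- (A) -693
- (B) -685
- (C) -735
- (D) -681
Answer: B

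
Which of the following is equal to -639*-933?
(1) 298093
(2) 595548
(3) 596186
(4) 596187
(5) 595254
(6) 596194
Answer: 4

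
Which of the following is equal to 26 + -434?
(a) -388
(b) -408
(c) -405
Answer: b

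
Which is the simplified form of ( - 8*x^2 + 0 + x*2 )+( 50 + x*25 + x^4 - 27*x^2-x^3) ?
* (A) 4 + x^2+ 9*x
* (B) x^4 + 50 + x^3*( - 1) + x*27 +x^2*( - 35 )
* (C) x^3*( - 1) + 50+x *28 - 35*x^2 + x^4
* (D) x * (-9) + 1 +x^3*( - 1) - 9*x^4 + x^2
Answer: B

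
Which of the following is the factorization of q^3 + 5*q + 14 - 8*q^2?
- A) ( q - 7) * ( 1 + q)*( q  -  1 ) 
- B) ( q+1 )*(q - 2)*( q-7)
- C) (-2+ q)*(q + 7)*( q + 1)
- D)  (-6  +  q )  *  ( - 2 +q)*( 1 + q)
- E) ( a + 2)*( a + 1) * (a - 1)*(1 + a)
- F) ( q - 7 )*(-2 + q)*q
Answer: B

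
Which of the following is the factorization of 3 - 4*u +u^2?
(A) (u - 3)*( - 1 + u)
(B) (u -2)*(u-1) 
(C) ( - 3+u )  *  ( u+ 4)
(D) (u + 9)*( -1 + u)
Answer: A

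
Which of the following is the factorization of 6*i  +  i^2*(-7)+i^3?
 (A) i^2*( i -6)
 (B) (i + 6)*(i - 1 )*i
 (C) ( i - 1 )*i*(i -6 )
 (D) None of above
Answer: C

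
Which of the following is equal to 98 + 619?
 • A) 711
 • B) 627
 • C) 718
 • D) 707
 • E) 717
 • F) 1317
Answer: E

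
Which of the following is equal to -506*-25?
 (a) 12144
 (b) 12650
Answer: b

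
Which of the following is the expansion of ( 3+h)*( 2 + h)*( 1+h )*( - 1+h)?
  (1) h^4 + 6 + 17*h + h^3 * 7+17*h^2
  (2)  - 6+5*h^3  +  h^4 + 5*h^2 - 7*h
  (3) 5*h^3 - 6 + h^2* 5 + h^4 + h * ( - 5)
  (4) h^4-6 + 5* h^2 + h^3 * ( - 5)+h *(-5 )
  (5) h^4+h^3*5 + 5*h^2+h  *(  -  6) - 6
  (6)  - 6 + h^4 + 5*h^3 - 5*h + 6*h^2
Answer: 3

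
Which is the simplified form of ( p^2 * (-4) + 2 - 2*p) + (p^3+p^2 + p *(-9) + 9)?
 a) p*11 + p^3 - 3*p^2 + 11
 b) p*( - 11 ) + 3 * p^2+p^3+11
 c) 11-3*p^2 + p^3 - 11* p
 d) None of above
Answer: c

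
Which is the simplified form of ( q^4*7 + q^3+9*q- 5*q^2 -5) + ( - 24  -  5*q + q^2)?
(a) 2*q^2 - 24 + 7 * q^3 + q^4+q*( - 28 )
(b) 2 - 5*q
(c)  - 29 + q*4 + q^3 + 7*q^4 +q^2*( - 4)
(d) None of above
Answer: c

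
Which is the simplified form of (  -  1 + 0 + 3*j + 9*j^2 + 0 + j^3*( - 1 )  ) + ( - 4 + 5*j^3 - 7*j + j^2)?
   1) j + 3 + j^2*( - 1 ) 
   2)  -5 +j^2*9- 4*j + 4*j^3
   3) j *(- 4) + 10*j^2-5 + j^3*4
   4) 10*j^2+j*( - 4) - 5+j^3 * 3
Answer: 3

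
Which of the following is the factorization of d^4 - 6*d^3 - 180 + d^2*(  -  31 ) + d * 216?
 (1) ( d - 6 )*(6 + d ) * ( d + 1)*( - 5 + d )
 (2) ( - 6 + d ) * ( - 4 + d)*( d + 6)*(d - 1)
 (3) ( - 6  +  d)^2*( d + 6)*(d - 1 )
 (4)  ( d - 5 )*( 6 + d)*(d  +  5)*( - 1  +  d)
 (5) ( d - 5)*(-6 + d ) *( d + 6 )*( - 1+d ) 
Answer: 5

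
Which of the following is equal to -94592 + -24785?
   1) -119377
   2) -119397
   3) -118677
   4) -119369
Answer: 1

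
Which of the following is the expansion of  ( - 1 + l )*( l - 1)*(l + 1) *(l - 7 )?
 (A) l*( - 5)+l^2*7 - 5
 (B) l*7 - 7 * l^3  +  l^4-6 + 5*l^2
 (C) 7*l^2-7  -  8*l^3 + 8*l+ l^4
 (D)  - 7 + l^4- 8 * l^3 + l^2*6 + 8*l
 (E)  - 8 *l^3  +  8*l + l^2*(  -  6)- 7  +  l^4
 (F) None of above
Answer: D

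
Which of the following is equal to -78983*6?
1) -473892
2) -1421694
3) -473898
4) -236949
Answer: 3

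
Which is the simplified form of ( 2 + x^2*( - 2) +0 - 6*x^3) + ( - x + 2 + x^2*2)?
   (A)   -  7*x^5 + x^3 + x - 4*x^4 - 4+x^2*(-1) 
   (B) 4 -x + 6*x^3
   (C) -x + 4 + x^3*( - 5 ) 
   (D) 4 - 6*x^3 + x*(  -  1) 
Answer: D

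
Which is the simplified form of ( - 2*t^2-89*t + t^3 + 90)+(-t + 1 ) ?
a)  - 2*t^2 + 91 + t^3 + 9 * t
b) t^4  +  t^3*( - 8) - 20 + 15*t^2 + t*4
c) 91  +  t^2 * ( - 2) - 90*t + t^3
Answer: c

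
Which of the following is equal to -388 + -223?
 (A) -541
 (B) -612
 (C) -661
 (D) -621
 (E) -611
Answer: E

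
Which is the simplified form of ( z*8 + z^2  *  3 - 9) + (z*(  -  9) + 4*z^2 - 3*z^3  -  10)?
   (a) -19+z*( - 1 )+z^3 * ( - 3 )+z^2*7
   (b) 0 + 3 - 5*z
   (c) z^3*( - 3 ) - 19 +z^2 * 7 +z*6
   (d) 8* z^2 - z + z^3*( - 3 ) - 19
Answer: a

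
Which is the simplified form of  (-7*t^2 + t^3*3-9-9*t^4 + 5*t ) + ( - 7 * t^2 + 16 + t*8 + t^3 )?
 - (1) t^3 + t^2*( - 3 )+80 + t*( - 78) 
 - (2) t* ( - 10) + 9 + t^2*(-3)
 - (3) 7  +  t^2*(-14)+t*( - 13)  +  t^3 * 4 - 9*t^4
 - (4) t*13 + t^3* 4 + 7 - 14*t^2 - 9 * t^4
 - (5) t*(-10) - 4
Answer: 4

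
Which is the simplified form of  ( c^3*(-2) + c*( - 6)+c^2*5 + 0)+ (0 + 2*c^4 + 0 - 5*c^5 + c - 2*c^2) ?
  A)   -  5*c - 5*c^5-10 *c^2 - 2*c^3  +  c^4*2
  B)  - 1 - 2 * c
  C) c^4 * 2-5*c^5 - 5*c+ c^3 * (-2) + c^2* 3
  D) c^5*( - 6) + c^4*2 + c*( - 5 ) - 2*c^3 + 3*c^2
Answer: C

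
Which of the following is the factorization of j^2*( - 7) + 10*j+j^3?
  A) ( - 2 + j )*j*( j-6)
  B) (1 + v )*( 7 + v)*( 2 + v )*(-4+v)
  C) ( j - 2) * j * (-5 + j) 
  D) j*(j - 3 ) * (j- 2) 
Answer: C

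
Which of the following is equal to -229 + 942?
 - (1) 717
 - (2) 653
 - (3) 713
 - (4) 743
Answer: 3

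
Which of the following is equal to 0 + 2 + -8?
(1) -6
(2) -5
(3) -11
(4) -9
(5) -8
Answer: 1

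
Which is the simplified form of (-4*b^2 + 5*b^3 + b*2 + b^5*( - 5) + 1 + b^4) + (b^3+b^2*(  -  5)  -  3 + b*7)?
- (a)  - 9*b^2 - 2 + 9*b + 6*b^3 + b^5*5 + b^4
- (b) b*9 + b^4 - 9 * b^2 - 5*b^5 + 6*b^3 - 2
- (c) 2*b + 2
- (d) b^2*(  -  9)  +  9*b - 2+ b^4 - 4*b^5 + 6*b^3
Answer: b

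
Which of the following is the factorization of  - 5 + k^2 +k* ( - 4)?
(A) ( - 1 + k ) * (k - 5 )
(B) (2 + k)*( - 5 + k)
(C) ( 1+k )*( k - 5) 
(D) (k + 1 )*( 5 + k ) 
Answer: C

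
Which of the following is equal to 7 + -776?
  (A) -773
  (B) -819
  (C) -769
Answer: C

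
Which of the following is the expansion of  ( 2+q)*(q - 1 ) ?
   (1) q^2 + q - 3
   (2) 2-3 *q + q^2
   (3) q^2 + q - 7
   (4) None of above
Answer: 4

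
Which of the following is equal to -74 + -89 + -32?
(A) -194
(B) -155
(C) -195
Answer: C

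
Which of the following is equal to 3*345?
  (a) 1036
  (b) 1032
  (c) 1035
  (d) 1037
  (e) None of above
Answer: c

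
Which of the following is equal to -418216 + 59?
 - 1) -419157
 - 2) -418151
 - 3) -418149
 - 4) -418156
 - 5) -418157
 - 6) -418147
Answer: 5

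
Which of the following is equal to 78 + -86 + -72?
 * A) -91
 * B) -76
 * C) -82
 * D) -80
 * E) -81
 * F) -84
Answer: D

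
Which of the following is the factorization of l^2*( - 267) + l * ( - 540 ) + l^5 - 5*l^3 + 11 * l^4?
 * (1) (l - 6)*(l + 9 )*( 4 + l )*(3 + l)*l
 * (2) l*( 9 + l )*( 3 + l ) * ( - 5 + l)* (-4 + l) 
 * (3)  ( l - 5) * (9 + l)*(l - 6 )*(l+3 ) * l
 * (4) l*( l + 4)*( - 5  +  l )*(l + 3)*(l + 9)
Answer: 4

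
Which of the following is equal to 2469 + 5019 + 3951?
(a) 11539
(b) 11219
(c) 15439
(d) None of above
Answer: d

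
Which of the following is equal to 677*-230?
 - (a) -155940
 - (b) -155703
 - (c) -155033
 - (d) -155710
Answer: d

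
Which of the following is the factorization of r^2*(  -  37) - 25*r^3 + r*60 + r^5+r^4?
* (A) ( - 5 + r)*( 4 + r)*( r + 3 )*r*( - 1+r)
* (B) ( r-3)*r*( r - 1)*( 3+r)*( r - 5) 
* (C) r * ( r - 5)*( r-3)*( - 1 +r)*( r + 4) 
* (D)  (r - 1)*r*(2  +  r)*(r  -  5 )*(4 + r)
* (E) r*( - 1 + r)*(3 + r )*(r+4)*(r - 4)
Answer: A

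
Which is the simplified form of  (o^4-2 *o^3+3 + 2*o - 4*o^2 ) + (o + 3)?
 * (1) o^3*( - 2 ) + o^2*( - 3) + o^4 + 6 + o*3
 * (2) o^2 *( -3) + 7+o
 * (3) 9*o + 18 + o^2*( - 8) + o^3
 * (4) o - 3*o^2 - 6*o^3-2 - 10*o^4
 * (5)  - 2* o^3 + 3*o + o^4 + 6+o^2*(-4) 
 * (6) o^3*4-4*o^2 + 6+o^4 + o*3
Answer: 5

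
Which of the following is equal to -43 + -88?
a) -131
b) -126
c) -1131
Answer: a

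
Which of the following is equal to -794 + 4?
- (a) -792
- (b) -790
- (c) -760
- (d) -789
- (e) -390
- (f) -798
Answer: b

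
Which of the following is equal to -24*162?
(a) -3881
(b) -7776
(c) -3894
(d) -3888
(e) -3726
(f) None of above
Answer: d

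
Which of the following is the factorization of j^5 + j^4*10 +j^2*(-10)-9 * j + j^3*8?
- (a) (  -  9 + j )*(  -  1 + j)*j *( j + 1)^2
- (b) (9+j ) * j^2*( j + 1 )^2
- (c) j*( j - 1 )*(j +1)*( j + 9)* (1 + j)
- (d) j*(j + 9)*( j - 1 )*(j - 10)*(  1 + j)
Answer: c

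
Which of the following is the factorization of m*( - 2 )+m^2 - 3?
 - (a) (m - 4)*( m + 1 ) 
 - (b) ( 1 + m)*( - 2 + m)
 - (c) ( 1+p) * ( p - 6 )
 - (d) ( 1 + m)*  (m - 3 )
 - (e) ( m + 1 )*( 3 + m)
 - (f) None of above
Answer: d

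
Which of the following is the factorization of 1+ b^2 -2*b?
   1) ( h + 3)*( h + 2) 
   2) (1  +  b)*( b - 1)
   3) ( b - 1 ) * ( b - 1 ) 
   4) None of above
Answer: 3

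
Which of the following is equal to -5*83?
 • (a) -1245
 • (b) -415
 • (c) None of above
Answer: b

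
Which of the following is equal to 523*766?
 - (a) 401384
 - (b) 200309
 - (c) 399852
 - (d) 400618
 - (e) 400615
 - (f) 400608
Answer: d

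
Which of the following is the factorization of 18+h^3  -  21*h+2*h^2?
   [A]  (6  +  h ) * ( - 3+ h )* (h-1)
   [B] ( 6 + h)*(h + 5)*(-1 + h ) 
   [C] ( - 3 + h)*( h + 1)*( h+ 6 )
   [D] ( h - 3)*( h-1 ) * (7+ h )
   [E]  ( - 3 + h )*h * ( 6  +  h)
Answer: A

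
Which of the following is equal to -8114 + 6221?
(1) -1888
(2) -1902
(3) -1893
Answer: 3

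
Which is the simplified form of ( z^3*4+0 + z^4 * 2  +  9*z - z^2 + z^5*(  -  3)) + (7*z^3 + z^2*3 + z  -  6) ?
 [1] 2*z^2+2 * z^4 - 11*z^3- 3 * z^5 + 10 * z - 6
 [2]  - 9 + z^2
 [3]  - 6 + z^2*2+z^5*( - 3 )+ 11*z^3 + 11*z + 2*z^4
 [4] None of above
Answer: 4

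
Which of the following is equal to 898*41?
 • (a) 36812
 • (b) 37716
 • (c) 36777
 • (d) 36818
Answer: d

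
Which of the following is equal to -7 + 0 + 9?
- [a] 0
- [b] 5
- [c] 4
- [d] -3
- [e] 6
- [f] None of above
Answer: f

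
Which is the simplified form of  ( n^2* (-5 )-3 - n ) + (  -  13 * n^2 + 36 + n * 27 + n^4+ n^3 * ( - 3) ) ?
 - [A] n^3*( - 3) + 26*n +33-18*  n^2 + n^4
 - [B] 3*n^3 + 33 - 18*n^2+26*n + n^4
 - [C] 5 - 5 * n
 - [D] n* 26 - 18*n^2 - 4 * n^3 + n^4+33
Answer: A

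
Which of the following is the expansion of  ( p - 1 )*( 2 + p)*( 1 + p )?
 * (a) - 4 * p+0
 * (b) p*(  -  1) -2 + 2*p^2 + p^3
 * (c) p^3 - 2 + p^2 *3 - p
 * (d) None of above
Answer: b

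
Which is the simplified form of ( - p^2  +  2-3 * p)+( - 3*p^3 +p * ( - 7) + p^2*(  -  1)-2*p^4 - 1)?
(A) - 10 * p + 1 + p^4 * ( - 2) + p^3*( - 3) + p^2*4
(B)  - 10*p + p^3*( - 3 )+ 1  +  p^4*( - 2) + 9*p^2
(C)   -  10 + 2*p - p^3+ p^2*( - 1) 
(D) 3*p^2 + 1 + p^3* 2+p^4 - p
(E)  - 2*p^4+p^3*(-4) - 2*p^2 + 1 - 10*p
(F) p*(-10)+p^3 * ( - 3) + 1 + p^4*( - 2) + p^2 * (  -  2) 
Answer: F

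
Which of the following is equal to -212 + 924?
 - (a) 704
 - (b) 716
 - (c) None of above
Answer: c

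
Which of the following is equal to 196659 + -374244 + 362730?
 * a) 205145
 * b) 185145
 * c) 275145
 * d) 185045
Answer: b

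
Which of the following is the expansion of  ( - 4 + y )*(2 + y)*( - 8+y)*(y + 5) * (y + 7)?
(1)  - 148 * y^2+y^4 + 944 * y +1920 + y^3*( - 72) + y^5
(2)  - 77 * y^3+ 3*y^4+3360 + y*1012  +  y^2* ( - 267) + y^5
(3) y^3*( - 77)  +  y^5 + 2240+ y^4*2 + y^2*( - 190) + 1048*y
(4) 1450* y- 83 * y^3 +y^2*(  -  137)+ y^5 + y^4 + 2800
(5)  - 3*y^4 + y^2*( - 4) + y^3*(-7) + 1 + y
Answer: 3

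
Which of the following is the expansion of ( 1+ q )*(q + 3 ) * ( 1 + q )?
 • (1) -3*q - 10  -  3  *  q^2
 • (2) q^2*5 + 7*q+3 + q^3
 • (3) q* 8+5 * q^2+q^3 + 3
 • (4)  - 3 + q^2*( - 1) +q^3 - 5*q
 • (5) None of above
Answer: 2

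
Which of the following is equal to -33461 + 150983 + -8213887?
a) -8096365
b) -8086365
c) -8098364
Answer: a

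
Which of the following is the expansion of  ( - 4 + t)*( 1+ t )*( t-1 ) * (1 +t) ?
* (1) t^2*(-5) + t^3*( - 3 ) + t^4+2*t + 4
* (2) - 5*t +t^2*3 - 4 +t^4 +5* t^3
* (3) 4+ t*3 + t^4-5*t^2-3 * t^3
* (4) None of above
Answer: 3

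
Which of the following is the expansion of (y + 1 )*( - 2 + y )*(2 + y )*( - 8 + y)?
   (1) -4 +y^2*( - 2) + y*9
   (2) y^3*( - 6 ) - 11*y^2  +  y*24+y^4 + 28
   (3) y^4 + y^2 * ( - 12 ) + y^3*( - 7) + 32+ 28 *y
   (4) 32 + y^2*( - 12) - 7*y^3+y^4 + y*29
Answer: 3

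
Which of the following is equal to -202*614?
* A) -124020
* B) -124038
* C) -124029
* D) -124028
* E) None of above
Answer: D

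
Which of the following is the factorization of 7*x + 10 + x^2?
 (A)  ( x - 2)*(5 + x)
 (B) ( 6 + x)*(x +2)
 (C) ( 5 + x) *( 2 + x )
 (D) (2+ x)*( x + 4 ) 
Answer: C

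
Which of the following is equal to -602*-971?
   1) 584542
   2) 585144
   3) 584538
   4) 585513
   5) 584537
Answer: 1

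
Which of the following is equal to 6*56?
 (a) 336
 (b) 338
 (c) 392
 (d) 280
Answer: a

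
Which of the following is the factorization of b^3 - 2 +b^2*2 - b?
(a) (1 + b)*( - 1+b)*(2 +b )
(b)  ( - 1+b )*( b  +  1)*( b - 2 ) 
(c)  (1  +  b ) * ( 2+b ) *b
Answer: a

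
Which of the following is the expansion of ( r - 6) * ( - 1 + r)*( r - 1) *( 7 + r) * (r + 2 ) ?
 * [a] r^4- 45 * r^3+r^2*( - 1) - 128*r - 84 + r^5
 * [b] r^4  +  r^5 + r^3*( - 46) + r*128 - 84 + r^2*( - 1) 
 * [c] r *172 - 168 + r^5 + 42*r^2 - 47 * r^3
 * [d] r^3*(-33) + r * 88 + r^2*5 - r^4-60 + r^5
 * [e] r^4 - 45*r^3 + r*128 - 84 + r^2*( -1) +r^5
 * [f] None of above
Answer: e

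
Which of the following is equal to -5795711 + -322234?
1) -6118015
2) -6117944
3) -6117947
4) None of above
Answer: 4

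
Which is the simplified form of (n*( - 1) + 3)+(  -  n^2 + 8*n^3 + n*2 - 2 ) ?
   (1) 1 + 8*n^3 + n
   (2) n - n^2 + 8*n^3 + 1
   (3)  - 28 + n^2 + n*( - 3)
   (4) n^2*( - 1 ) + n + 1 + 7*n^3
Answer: 2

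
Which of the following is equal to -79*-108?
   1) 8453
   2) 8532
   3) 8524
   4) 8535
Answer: 2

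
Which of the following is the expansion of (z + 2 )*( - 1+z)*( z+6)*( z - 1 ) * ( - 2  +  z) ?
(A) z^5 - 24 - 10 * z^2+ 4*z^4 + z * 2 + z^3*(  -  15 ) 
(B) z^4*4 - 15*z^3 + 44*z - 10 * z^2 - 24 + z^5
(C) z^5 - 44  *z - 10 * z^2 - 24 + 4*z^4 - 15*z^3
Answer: B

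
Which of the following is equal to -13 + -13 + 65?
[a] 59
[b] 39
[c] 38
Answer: b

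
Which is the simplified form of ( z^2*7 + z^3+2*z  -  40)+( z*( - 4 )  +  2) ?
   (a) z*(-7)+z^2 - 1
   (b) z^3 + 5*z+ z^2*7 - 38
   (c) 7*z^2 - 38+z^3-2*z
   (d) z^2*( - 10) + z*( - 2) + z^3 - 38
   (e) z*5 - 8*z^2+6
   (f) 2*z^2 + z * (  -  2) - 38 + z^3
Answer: c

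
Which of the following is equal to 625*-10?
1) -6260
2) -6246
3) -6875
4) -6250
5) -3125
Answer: 4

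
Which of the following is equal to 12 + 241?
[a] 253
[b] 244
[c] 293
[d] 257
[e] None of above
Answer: a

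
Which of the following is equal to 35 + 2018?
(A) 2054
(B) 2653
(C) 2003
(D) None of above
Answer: D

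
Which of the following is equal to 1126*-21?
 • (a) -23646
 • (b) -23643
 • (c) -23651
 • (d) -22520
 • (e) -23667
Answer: a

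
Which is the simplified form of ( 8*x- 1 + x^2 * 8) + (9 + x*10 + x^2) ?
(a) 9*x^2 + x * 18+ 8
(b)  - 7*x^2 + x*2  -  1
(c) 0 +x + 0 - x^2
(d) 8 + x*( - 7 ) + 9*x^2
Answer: a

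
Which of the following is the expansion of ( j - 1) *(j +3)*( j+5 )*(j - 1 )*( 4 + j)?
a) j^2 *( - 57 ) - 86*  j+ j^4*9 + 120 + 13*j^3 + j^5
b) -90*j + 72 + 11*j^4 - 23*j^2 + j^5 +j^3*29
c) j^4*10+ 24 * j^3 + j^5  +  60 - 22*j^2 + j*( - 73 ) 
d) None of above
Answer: c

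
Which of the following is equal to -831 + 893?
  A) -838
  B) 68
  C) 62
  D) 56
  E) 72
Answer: C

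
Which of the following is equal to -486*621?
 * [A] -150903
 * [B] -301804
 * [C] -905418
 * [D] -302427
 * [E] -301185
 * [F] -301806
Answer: F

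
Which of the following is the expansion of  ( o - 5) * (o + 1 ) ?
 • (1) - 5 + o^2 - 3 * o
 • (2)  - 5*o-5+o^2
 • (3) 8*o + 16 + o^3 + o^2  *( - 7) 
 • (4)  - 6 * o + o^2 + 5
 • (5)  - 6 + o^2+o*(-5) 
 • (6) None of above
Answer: 6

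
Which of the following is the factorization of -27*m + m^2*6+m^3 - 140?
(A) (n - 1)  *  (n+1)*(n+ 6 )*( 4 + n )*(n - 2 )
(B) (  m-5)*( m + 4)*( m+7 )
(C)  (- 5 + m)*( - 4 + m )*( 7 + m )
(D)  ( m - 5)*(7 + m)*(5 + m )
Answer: B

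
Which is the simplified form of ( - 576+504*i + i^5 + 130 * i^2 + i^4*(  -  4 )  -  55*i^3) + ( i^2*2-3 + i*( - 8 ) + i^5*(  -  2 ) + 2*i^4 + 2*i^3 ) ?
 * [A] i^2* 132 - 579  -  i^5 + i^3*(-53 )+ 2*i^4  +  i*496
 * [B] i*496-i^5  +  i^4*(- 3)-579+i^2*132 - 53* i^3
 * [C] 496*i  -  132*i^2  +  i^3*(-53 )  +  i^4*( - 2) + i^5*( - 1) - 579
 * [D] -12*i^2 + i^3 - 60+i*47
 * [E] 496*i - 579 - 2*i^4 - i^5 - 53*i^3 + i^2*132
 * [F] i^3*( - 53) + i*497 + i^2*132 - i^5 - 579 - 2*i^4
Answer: E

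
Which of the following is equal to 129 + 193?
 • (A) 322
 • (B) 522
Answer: A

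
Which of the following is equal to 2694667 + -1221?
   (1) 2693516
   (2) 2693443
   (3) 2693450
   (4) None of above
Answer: 4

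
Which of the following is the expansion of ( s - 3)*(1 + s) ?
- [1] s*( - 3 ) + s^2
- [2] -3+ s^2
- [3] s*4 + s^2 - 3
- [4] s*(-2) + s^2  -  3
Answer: 4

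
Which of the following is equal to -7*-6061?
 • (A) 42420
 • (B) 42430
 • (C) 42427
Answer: C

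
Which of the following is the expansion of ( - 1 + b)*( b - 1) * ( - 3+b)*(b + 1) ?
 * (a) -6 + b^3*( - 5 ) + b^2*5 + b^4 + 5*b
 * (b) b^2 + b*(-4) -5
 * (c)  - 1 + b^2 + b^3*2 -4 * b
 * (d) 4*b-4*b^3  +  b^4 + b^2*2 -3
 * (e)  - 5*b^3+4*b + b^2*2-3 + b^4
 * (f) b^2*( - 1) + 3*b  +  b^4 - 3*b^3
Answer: d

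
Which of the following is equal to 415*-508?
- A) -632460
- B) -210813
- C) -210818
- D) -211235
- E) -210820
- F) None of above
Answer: E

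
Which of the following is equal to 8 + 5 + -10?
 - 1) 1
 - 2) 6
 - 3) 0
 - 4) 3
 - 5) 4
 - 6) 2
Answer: 4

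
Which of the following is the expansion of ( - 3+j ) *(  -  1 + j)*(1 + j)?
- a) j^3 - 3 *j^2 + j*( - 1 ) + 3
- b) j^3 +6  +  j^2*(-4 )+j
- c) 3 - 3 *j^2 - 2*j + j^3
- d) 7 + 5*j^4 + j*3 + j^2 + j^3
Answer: a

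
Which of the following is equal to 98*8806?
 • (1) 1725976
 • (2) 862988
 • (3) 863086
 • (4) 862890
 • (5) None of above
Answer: 2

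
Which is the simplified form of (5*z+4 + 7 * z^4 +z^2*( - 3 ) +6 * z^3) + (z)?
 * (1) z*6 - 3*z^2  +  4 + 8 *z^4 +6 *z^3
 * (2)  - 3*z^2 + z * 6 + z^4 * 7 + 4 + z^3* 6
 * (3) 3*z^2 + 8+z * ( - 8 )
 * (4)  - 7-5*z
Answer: 2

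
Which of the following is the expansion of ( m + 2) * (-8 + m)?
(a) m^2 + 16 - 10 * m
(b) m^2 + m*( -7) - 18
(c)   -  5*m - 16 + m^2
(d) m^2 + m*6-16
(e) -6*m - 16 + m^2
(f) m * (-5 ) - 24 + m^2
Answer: e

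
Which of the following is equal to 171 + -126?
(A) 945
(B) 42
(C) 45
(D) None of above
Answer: C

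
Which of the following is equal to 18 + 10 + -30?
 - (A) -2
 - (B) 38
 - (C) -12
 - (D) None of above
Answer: A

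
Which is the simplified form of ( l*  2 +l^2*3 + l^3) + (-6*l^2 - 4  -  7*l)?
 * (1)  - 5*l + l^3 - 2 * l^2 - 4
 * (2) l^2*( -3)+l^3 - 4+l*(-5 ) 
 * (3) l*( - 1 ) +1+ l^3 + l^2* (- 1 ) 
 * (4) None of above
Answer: 2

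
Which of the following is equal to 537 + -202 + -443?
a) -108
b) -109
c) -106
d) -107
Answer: a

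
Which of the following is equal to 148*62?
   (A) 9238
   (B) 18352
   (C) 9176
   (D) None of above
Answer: C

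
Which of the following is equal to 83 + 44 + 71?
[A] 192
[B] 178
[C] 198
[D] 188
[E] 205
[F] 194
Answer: C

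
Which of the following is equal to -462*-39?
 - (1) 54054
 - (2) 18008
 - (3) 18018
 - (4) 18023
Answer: 3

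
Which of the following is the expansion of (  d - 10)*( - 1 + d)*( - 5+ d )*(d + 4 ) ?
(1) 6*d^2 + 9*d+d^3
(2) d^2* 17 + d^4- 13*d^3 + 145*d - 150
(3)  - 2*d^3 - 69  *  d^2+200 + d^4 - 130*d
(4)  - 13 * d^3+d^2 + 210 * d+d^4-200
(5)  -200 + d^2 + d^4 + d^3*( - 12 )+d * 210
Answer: 5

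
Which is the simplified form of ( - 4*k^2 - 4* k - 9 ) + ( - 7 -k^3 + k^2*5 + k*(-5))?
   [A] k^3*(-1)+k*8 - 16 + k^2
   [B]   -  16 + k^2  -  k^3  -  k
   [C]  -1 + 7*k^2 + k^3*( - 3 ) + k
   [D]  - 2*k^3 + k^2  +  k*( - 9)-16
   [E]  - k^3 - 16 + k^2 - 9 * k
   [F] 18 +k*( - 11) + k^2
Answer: E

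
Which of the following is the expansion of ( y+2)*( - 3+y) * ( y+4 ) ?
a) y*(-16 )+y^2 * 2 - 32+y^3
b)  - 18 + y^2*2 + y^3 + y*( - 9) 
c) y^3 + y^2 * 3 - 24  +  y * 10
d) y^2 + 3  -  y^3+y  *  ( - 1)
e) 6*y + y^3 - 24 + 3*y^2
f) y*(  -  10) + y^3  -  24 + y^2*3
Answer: f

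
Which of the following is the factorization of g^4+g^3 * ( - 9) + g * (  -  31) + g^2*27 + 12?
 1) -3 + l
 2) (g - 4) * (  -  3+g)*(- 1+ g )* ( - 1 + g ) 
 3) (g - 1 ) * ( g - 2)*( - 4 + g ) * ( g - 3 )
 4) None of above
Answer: 2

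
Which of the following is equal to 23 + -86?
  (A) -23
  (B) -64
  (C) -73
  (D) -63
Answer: D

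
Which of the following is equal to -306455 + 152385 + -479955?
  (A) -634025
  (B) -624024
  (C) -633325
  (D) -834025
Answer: A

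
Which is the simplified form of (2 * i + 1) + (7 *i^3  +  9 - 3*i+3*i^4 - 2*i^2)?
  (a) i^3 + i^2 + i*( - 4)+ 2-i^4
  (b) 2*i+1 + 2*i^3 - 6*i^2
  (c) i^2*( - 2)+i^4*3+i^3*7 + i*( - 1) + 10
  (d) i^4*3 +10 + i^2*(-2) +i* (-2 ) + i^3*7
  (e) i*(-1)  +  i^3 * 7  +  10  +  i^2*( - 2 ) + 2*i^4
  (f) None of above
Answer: c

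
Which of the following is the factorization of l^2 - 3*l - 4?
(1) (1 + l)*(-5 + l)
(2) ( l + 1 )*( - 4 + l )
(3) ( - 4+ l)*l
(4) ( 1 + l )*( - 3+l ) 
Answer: 2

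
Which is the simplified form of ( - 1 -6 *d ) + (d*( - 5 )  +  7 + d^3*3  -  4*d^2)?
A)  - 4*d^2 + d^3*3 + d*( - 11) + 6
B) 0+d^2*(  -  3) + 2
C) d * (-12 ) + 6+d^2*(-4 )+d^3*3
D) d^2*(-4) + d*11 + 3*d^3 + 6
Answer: A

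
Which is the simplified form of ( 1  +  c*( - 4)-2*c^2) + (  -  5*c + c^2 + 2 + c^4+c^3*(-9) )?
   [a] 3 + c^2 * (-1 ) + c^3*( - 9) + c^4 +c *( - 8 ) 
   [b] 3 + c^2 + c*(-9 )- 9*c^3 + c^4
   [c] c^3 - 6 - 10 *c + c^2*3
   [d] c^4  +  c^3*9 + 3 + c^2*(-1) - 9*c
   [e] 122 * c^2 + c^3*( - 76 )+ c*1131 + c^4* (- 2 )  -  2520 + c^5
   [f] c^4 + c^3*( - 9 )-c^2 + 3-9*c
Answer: f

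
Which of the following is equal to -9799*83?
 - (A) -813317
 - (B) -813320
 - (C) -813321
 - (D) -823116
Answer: A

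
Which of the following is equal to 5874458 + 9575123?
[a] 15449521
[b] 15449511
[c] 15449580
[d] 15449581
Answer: d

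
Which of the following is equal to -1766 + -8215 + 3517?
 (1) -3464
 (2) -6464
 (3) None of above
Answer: 2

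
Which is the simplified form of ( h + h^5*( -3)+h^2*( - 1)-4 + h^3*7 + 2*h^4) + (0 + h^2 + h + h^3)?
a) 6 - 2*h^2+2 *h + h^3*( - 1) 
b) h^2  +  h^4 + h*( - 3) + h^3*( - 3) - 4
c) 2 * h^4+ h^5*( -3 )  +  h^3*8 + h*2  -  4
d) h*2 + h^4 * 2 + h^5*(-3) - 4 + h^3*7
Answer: c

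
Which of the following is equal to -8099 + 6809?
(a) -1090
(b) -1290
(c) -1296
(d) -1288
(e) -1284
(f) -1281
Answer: b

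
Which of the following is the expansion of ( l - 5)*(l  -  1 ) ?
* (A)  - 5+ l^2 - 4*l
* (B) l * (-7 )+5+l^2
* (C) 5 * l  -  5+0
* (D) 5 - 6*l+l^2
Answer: D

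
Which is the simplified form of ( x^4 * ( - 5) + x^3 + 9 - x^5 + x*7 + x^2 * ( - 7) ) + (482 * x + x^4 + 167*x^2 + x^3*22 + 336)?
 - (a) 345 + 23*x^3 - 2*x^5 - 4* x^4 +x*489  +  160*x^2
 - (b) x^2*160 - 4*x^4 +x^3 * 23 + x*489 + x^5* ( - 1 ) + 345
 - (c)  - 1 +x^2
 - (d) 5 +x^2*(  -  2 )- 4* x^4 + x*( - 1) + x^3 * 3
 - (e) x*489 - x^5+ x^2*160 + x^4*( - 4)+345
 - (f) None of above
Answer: b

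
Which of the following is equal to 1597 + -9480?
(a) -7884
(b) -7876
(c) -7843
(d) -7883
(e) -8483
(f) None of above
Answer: d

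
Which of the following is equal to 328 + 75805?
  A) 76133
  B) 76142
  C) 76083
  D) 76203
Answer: A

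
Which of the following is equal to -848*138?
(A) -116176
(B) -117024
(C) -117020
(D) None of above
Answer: B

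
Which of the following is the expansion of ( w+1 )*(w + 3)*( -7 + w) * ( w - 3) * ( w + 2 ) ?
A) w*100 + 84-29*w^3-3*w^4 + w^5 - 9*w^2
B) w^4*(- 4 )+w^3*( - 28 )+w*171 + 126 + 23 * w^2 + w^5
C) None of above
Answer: C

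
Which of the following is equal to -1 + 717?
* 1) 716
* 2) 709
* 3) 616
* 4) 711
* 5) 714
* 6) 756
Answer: 1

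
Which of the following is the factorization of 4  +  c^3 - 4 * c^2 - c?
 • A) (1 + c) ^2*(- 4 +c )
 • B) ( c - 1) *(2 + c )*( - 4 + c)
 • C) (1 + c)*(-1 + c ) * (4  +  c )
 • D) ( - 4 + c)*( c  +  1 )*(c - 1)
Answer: D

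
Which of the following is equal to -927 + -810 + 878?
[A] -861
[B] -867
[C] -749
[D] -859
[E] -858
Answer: D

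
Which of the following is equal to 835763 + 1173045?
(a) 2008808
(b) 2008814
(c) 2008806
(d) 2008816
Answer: a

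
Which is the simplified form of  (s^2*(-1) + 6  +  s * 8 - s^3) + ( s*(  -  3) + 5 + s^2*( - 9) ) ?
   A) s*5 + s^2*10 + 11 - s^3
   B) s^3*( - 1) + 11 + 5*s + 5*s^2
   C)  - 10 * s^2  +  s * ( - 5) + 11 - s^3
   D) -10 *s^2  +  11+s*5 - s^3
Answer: D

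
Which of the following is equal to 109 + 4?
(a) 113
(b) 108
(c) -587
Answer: a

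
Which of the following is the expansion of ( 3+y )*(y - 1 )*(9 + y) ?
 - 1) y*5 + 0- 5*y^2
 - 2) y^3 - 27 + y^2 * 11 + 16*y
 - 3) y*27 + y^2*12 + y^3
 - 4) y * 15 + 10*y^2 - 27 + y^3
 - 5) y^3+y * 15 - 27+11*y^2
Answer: 5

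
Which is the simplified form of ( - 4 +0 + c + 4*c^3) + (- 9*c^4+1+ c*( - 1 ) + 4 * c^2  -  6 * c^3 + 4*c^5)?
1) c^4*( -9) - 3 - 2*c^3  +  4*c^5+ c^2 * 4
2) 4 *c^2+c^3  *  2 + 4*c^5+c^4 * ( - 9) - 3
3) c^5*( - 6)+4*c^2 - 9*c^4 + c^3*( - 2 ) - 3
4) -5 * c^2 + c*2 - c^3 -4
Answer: 1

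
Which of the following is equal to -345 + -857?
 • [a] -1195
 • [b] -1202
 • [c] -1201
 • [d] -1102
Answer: b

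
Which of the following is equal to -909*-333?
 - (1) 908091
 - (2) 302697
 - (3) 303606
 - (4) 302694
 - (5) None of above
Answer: 2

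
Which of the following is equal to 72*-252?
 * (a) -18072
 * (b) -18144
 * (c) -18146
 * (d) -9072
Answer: b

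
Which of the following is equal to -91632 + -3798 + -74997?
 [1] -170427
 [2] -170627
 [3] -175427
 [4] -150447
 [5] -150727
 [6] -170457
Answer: 1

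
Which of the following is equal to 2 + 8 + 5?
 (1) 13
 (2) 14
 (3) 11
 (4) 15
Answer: 4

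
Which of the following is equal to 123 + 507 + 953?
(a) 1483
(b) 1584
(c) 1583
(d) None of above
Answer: c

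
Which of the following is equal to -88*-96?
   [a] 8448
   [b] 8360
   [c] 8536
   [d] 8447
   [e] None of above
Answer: a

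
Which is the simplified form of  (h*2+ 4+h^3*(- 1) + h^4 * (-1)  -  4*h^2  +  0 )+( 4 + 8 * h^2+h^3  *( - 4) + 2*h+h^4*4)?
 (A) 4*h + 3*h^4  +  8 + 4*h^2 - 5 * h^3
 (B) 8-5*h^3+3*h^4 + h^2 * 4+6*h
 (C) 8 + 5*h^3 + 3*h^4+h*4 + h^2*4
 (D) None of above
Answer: A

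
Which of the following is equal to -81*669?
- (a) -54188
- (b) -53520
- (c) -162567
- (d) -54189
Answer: d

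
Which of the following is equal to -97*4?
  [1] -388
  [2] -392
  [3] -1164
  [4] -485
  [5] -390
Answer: 1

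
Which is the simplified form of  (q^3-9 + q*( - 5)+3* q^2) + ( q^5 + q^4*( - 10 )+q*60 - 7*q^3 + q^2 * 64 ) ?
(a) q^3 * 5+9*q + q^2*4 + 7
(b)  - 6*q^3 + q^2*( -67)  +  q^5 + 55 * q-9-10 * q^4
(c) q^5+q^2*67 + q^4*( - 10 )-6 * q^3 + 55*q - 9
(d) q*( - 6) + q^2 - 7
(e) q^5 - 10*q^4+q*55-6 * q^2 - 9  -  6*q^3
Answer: c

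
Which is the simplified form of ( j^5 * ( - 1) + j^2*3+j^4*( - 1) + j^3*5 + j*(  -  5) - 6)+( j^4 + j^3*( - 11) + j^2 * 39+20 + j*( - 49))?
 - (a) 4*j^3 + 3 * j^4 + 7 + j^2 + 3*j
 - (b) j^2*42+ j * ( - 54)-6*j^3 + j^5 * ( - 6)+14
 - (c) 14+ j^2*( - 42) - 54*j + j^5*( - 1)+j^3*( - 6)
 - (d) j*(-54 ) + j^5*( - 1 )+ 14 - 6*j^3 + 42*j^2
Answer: d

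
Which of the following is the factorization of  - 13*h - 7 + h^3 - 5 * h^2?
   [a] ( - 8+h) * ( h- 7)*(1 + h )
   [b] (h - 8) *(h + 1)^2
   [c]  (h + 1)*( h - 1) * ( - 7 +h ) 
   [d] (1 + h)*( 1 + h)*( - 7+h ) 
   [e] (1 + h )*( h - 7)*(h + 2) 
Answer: d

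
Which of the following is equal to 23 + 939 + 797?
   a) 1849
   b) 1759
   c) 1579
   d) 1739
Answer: b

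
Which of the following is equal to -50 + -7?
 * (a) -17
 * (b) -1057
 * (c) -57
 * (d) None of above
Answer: c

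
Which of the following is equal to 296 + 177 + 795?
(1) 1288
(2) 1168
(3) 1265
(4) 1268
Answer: 4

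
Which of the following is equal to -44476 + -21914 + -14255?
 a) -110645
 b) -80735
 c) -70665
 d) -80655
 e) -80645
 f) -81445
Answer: e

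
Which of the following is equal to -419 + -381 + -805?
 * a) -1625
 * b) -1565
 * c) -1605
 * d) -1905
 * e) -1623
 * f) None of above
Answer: c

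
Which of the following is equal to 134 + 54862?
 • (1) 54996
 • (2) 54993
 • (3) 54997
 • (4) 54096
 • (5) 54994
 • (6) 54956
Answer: 1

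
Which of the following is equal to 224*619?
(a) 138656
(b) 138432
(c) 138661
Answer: a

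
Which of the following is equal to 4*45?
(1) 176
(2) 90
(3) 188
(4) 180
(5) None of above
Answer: 4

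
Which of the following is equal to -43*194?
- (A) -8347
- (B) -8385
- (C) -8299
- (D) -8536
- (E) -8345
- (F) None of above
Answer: F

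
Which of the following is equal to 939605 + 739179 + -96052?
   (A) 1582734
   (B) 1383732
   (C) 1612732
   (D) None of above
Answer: D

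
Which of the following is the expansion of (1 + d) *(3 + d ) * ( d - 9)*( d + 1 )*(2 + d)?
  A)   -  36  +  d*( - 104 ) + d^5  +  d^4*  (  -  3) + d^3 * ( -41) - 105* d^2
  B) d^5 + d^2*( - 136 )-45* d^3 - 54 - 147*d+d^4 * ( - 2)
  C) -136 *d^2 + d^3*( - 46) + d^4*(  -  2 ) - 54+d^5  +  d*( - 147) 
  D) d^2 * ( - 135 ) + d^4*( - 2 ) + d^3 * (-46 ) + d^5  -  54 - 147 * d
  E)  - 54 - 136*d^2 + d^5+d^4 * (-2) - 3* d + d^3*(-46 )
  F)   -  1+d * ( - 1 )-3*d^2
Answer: C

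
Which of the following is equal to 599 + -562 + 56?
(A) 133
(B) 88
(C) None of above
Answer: C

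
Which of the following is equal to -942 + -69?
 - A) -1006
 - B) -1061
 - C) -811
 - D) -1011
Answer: D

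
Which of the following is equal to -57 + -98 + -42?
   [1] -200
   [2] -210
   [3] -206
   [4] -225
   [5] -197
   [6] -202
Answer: 5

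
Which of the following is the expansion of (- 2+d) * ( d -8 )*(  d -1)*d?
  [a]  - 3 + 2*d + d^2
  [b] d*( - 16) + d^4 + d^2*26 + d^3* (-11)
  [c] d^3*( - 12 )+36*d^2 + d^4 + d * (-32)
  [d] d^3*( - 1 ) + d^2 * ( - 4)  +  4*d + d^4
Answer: b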